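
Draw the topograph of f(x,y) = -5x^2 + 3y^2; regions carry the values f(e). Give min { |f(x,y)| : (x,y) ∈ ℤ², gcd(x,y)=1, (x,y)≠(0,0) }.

descent: ρ → (3,6,-2)  [lands on river]
river: ρ → (-2,6,3)
closes: descent 1, river 2
min |a| on river = 2

2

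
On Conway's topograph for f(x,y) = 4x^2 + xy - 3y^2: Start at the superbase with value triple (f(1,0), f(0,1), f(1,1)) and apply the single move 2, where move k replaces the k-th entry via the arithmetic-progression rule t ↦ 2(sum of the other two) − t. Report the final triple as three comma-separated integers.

start (4,-3,2) = (f(1,0),f(0,1),f(1,1))
replace slot 2: 2·(4+2) − (-3) = 15 → (4,15,2)

4,15,2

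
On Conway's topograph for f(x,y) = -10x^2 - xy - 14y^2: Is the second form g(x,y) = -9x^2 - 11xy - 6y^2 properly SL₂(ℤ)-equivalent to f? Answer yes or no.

D₁ = -559, D₂ = -95
discriminants differ ⇒ not SL₂(ℤ)-equivalent

no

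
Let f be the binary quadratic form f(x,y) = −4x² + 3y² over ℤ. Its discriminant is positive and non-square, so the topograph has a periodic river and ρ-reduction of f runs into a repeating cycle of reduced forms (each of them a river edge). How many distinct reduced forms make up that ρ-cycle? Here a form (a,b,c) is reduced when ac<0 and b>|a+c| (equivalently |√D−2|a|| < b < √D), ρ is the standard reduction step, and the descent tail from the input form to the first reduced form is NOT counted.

D = 48, ⌊√D⌋ = 6
descent: ρ → (3,6,-1)  [lands on river]
river: ρ → (-1,6,3)
ρ-cycle length = 2 (tail of 1 descent step not counted)

2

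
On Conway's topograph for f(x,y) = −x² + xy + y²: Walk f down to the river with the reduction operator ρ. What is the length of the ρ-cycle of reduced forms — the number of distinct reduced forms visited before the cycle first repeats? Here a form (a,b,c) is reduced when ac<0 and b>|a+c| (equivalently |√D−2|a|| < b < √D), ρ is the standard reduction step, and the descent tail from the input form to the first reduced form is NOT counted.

D = 5, ⌊√D⌋ = 2
river: ρ → (1,1,-1)
river: ρ → (-1,1,1)
ρ-cycle length = 2 (tail of 0 descent steps not counted)

2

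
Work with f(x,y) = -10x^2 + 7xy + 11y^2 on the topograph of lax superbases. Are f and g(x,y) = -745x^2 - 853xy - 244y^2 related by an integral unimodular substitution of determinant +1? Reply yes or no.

D₁ = 489, D₂ = 489
river cycle of f (length 22): (11, 15, -6), (-6, 21, 2), (2, 19, -16), (-16, 13, 5), (5, 17, -10), (-10, 3, 12), (12, 21, -1), (-1, 21, 12), (12, 3, -10), (-10, 17, 5), … (12 more)
river cycle of g (length 22): (8, 13, -10), (-10, 7, 11), (11, 15, -6), (-6, 21, 2), (2, 19, -16), (-16, 13, 5), (5, 17, -10), (-10, 3, 12), (12, 21, -1), (-1, 21, 12), … (12 more)
cycles coincide ⇒ equivalent

yes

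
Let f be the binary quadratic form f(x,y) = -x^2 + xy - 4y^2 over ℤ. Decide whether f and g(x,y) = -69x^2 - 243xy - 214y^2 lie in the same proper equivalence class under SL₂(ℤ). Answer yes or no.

D₁ = -15, D₂ = -15
f is negative-definite; reduce −f:
−f: translate: b→1 (≡-1 mod 2), so (1,-1,4)→(1,1,4)
−f: reduced (well bottom): (1,1,4) with a≤c, −a<b≤a
flip sign back: reduced form of f is (-1,-1,-4)
g is negative-definite; reduce −g:
−g: translate: b→-33 (≡243 mod 138), so (69,243,214)→(69,-33,4)
−g: flip: (69,-33,4)→(4,33,69)
−g: translate: b→1 (≡33 mod 8), so (4,33,69)→(4,1,1)
−g: flip: (4,1,1)→(1,-1,4)
−g: translate: b→1 (≡-1 mod 2), so (1,-1,4)→(1,1,4)
−g: reduced (well bottom): (1,1,4) with a≤c, −a<b≤a
flip sign back: reduced form of g is (-1,-1,-4)
reduced forms (-1, -1, -4) vs (-1, -1, -4) ⇒ equivalent

yes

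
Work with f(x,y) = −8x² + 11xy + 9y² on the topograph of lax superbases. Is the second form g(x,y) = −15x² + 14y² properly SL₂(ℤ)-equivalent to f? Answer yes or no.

D₁ = 409, D₂ = 840
discriminants differ ⇒ not SL₂(ℤ)-equivalent

no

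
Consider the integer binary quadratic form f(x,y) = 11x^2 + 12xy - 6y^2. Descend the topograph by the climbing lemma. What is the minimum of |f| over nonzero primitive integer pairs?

river: ρ → (-6,12,11)
river: ρ → (11,10,-7)
river: ρ → (-7,18,3)
river: ρ → (3,18,-7)
river: ρ → (-7,10,11)
river: ρ → (11,12,-6)
closes: descent 0, river 6
min |a| on river = 3

3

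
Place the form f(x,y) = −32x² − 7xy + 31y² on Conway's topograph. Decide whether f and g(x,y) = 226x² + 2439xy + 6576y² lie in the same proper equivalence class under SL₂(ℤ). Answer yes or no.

D₁ = 4017, D₂ = 4017
river cycle of f (length 8): (31, 7, -32), (-32, 57, 6), (6, 63, -2), (-2, 61, 37), (37, 13, -26), (-26, 39, 24), (24, 57, -8), (-8, 55, 31)
river cycle of g (length 8): (31, 7, -32), (-32, 57, 6), (6, 63, -2), (-2, 61, 37), (37, 13, -26), (-26, 39, 24), (24, 57, -8), (-8, 55, 31)
cycles coincide ⇒ equivalent

yes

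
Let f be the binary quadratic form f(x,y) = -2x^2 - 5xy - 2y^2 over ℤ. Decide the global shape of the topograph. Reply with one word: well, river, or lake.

D = b²−4ac = (-5)² − 4·(-2)·(-2) = 9
D = 3² is a perfect square ⇒ form factors over ℤ ⇒ lakes

lake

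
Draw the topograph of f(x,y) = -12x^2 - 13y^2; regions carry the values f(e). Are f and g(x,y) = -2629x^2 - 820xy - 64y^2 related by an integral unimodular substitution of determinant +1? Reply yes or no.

D₁ = -624, D₂ = -624
f is negative-definite; reduce −f:
−f: reduced (well bottom): (12,0,13) with a≤c, −a<b≤a
flip sign back: reduced form of f is (-12,0,-13)
g is negative-definite; reduce −g:
−g: flip: (2629,820,64)→(64,-820,2629)
−g: translate: b→-52 (≡-820 mod 128), so (64,-820,2629)→(64,-52,13)
−g: flip: (64,-52,13)→(13,52,64)
−g: translate: b→0 (≡52 mod 26), so (13,52,64)→(13,0,12)
−g: flip: (13,0,12)→(12,0,13)
−g: reduced (well bottom): (12,0,13) with a≤c, −a<b≤a
flip sign back: reduced form of g is (-12,0,-13)
reduced forms (-12, 0, -13) vs (-12, 0, -13) ⇒ equivalent

yes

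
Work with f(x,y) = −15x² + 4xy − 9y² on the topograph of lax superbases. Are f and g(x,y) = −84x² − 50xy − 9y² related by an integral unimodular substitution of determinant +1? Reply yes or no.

D₁ = -524, D₂ = -524
f is negative-definite; reduce −f:
−f: flip: (15,-4,9)→(9,4,15)
−f: reduced (well bottom): (9,4,15) with a≤c, −a<b≤a
flip sign back: reduced form of f is (-9,-4,-15)
g is negative-definite; reduce −g:
−g: flip: (84,50,9)→(9,-50,84)
−g: translate: b→4 (≡-50 mod 18), so (9,-50,84)→(9,4,15)
−g: reduced (well bottom): (9,4,15) with a≤c, −a<b≤a
flip sign back: reduced form of g is (-9,-4,-15)
reduced forms (-9, -4, -15) vs (-9, -4, -15) ⇒ equivalent

yes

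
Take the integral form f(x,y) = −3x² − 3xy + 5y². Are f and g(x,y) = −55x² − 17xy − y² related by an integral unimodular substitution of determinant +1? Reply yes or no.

D₁ = 69, D₂ = 69
river cycle of f (length 4): (5, 3, -3), (-3, 3, 5), (5, 7, -1), (-1, 7, 5)
river cycle of g (length 4): (-1, 7, 5), (5, 3, -3), (-3, 3, 5), (5, 7, -1)
cycles coincide ⇒ equivalent

yes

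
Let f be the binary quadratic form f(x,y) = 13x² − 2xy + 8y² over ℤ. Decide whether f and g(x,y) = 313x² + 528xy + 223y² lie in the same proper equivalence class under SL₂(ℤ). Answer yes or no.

D₁ = -412, D₂ = -412
f: flip: (13,-2,8)→(8,2,13)
f: reduced (well bottom): (8,2,13) with a≤c, −a<b≤a
g: translate: b→-98 (≡528 mod 626), so (313,528,223)→(313,-98,8)
g: flip: (313,-98,8)→(8,98,313)
g: translate: b→2 (≡98 mod 16), so (8,98,313)→(8,2,13)
g: reduced (well bottom): (8,2,13) with a≤c, −a<b≤a
reduced forms (8, 2, 13) vs (8, 2, 13) ⇒ equivalent

yes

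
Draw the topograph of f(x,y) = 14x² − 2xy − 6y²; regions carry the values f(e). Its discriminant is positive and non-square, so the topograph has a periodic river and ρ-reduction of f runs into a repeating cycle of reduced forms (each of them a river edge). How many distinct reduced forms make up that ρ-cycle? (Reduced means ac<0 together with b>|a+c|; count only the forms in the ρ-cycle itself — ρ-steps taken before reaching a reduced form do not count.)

D = 340, ⌊√D⌋ = 18
descent: ρ → (-6,14,6)  [lands on river]
river: ρ → (6,10,-10)
river: ρ → (-10,10,6)
river: ρ → (6,14,-6)
river: ρ → (-6,10,10)
river: ρ → (10,10,-6)
ρ-cycle length = 6 (tail of 1 descent step not counted)

6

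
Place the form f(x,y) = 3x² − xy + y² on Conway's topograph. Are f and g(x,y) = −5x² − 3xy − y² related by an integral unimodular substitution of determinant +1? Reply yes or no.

D₁ = -11, D₂ = -11
f: flip: (3,-1,1)→(1,1,3)
f: reduced (well bottom): (1,1,3) with a≤c, −a<b≤a
g is negative-definite; reduce −g:
−g: flip: (5,3,1)→(1,-3,5)
−g: translate: b→1 (≡-3 mod 2), so (1,-3,5)→(1,1,3)
−g: reduced (well bottom): (1,1,3) with a≤c, −a<b≤a
flip sign back: reduced form of g is (-1,-1,-3)
reduced forms (1, 1, 3) vs (-1, -1, -3) ⇒ inequivalent

no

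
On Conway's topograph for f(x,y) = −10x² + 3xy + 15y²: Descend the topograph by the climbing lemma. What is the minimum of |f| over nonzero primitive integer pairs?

descent: ρ → (15,-3,-10)
descent: ρ → (-10,23,2)  [lands on river]
river: ρ → (2,21,-21)
river: ρ → (-21,21,2)
river: ρ → (2,23,-10)
river: ρ → (-10,17,8)
river: ρ → (8,15,-12)
river: ρ → (-12,9,11)
river: ρ → (11,13,-10)
river: ρ → (-10,7,14)
river: ρ → (14,21,-3)
river: ρ → (-3,21,14)
river: ρ → (14,7,-10)
river: ρ → (-10,13,11)
river: ρ → (11,9,-12)
river: ρ → (-12,15,8)
river: ρ → (8,17,-10)
closes: descent 2, river 16
min |a| on river = 2

2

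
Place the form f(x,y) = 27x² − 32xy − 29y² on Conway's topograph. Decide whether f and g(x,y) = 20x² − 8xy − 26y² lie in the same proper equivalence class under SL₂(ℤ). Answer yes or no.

D₁ = 4156, D₂ = 2144
discriminants differ ⇒ not SL₂(ℤ)-equivalent

no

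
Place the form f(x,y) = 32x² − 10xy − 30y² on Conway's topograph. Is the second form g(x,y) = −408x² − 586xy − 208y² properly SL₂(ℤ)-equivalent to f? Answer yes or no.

D₁ = 3940, D₂ = 3940
river cycle of f (length 14): (-30, 10, 32), (32, 54, -8), (-8, 58, 18), (18, 50, -20), (-20, 30, 38), (38, 46, -12), (-12, 50, 30), (30, 10, -32), (-32, 54, 8), (8, 58, -18), … (4 more)
river cycle of g (length 14): (-30, 10, 32), (32, 54, -8), (-8, 58, 18), (18, 50, -20), (-20, 30, 38), (38, 46, -12), (-12, 50, 30), (30, 10, -32), (-32, 54, 8), (8, 58, -18), … (4 more)
cycles coincide ⇒ equivalent

yes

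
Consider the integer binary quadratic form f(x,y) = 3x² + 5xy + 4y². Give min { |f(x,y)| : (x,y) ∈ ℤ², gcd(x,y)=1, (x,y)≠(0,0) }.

translate: b→-1 (≡5 mod 6), so (3,5,4)→(3,-1,2)
flip: (3,-1,2)→(2,1,3)
reduced (well bottom): (2,1,3) with a≤c, −a<b≤a
well minimum = a = 2

2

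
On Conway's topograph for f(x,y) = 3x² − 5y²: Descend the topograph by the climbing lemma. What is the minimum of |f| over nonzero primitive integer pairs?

descent: ρ → (-5,0,3)
descent: ρ → (3,6,-2)  [lands on river]
river: ρ → (-2,6,3)
closes: descent 2, river 2
min |a| on river = 2

2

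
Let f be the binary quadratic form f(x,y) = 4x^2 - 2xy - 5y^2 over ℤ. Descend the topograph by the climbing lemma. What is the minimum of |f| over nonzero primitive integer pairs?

descent: ρ → (-5,2,4)  [lands on river]
river: ρ → (4,6,-3)
river: ρ → (-3,6,4)
river: ρ → (4,2,-5)
river: ρ → (-5,8,1)
river: ρ → (1,8,-5)
closes: descent 1, river 6
min |a| on river = 1

1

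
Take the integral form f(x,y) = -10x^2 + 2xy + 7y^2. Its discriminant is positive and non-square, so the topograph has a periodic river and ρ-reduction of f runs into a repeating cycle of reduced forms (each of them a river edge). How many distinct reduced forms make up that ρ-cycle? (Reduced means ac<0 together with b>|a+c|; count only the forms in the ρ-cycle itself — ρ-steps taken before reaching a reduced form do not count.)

D = 284, ⌊√D⌋ = 16
descent: ρ → (7,12,-5)  [lands on river]
river: ρ → (-5,8,11)
river: ρ → (11,14,-2)
river: ρ → (-2,14,11)
river: ρ → (11,8,-5)
river: ρ → (-5,12,7)
river: ρ → (7,16,-1)
river: ρ → (-1,16,7)
ρ-cycle length = 8 (tail of 1 descent step not counted)

8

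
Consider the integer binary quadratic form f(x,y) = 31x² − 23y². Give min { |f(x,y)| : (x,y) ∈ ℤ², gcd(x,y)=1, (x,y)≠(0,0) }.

descent: ρ → (-23,46,8)  [lands on river]
river: ρ → (8,50,-11)
river: ρ → (-11,38,32)
river: ρ → (32,26,-17)
river: ρ → (-17,42,16)
river: ρ → (16,22,-37)
river: ρ → (-37,52,1)
river: ρ → (1,52,-37)
river: ρ → (-37,22,16)
river: ρ → (16,42,-17)
river: ρ → (-17,26,32)
river: ρ → (32,38,-11)
river: ρ → (-11,50,8)
river: ρ → (8,46,-23)
closes: descent 1, river 14
min |a| on river = 1

1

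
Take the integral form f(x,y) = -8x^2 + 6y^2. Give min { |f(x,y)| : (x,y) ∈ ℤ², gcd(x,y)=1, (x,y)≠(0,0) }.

descent: ρ → (6,12,-2)  [lands on river]
river: ρ → (-2,12,6)
closes: descent 1, river 2
min |a| on river = 2

2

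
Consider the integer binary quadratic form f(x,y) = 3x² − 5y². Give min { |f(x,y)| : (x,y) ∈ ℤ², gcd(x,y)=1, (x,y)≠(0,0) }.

descent: ρ → (-5,0,3)
descent: ρ → (3,6,-2)  [lands on river]
river: ρ → (-2,6,3)
closes: descent 2, river 2
min |a| on river = 2

2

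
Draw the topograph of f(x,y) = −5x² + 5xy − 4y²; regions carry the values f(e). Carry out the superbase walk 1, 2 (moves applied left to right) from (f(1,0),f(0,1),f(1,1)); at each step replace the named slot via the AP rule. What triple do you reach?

start (-5,-4,-4) = (f(1,0),f(0,1),f(1,1))
replace slot 1: 2·((-4)+(-4)) − (-5) = -11 → (-11,-4,-4)
replace slot 2: 2·((-11)+(-4)) − (-4) = -26 → (-11,-26,-4)

-11,-26,-4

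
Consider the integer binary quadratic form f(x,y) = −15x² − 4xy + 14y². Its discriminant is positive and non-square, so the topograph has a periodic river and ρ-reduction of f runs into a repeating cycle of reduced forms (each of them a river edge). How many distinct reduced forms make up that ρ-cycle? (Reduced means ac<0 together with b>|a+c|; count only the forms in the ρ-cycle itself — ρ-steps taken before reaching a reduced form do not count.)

D = 856, ⌊√D⌋ = 29
descent: ρ → (14,4,-15)  [lands on river]
river: ρ → (-15,26,3)
river: ρ → (3,28,-6)
river: ρ → (-6,20,19)
river: ρ → (19,18,-7)
river: ρ → (-7,24,10)
river: ρ → (10,16,-15)
river: ρ → (-15,14,11)
river: ρ → (11,8,-18)
river: ρ → (-18,28,1)
river: ρ → (1,28,-18)
river: ρ → (-18,8,11)
river: ρ → (11,14,-15)
river: ρ → (-15,16,10)
river: ρ → (10,24,-7)
river: ρ → (-7,18,19)
river: ρ → (19,20,-6)
river: ρ → (-6,28,3)
river: ρ → (3,26,-15)
river: ρ → (-15,4,14)
river: ρ → (14,24,-5)
river: ρ → (-5,26,9)
river: ρ → (9,28,-2)
river: ρ → (-2,28,9)
river: ρ → (9,26,-5)
river: ρ → (-5,24,14)
ρ-cycle length = 26 (tail of 1 descent step not counted)

26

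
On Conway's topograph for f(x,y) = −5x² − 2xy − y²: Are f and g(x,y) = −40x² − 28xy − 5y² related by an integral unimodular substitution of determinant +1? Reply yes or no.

D₁ = -16, D₂ = -16
f is negative-definite; reduce −f:
−f: flip: (5,2,1)→(1,-2,5)
−f: translate: b→0 (≡-2 mod 2), so (1,-2,5)→(1,0,4)
−f: reduced (well bottom): (1,0,4) with a≤c, −a<b≤a
flip sign back: reduced form of f is (-1,0,-4)
g is negative-definite; reduce −g:
−g: flip: (40,28,5)→(5,-28,40)
−g: translate: b→2 (≡-28 mod 10), so (5,-28,40)→(5,2,1)
−g: flip: (5,2,1)→(1,-2,5)
−g: translate: b→0 (≡-2 mod 2), so (1,-2,5)→(1,0,4)
−g: reduced (well bottom): (1,0,4) with a≤c, −a<b≤a
flip sign back: reduced form of g is (-1,0,-4)
reduced forms (-1, 0, -4) vs (-1, 0, -4) ⇒ equivalent

yes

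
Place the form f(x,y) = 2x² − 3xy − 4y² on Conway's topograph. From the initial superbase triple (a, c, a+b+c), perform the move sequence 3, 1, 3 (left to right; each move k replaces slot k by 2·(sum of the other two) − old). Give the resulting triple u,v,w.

start (2,-4,-5) = (f(1,0),f(0,1),f(1,1))
replace slot 3: 2·(2+(-4)) − (-5) = 1 → (2,-4,1)
replace slot 1: 2·((-4)+1) − 2 = -8 → (-8,-4,1)
replace slot 3: 2·((-8)+(-4)) − 1 = -25 → (-8,-4,-25)

-8,-4,-25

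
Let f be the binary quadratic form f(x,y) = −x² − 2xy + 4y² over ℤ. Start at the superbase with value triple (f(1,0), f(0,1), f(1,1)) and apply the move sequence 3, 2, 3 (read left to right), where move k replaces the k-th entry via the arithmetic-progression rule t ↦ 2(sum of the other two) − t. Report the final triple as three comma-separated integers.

start (-1,4,1) = (f(1,0),f(0,1),f(1,1))
replace slot 3: 2·((-1)+4) − 1 = 5 → (-1,4,5)
replace slot 2: 2·((-1)+5) − 4 = 4 → (-1,4,5)
replace slot 3: 2·((-1)+4) − 5 = 1 → (-1,4,1)

-1,4,1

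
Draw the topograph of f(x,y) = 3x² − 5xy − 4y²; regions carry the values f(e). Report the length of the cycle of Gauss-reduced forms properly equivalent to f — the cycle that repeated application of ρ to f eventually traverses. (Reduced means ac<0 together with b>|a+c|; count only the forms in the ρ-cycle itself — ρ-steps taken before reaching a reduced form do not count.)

D = 73, ⌊√D⌋ = 8
descent: ρ → (-4,5,3)  [lands on river]
river: ρ → (3,7,-2)
river: ρ → (-2,5,6)
river: ρ → (6,7,-1)
river: ρ → (-1,7,6)
river: ρ → (6,5,-2)
river: ρ → (-2,7,3)
river: ρ → (3,5,-4)
river: ρ → (-4,3,4)
river: ρ → (4,5,-3)
river: ρ → (-3,7,2)
river: ρ → (2,5,-6)
river: ρ → (-6,7,1)
river: ρ → (1,7,-6)
river: ρ → (-6,5,2)
river: ρ → (2,7,-3)
river: ρ → (-3,5,4)
river: ρ → (4,3,-4)
ρ-cycle length = 18 (tail of 1 descent step not counted)

18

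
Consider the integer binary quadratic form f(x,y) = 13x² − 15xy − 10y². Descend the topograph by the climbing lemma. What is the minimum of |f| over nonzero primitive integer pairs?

descent: ρ → (-10,15,13)  [lands on river]
river: ρ → (13,11,-12)
river: ρ → (-12,13,12)
river: ρ → (12,11,-13)
river: ρ → (-13,15,10)
river: ρ → (10,25,-3)
river: ρ → (-3,23,18)
river: ρ → (18,13,-8)
river: ρ → (-8,19,12)
river: ρ → (12,5,-15)
river: ρ → (-15,25,2)
river: ρ → (2,27,-2)
river: ρ → (-2,25,15)
river: ρ → (15,5,-12)
river: ρ → (-12,19,8)
river: ρ → (8,13,-18)
river: ρ → (-18,23,3)
river: ρ → (3,25,-10)
closes: descent 1, river 18
min |a| on river = 2

2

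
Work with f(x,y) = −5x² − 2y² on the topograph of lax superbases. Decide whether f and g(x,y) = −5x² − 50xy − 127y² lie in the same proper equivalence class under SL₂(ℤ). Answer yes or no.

D₁ = -40, D₂ = -40
f is negative-definite; reduce −f:
−f: flip: (5,0,2)→(2,0,5)
−f: reduced (well bottom): (2,0,5) with a≤c, −a<b≤a
flip sign back: reduced form of f is (-2,0,-5)
g is negative-definite; reduce −g:
−g: translate: b→0 (≡50 mod 10), so (5,50,127)→(5,0,2)
−g: flip: (5,0,2)→(2,0,5)
−g: reduced (well bottom): (2,0,5) with a≤c, −a<b≤a
flip sign back: reduced form of g is (-2,0,-5)
reduced forms (-2, 0, -5) vs (-2, 0, -5) ⇒ equivalent

yes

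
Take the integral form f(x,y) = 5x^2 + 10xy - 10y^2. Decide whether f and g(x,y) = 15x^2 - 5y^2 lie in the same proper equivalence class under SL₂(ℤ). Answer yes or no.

D₁ = 300, D₂ = 300
river cycle of f (length 2): (-10, 10, 5), (5, 10, -10)
river cycle of g (length 2): (-5, 10, 10), (10, 10, -5)
cycles differ ⇒ inequivalent

no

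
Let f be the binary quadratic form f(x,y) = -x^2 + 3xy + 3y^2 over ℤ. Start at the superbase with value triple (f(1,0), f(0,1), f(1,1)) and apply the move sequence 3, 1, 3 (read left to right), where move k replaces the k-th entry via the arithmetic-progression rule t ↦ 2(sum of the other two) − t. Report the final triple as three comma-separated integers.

start (-1,3,5) = (f(1,0),f(0,1),f(1,1))
replace slot 3: 2·((-1)+3) − 5 = -1 → (-1,3,-1)
replace slot 1: 2·(3+(-1)) − (-1) = 5 → (5,3,-1)
replace slot 3: 2·(5+3) − (-1) = 17 → (5,3,17)

5,3,17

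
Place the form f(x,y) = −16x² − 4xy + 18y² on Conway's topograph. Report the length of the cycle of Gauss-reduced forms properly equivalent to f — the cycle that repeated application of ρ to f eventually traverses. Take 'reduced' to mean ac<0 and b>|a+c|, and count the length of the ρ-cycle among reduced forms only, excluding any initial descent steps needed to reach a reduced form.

D = 1168, ⌊√D⌋ = 34
descent: ρ → (18,4,-16)  [lands on river]
river: ρ → (-16,28,6)
river: ρ → (6,32,-6)
river: ρ → (-6,28,16)
river: ρ → (16,4,-18)
river: ρ → (-18,32,2)
river: ρ → (2,32,-18)
river: ρ → (-18,4,16)
river: ρ → (16,28,-6)
river: ρ → (-6,32,6)
river: ρ → (6,28,-16)
river: ρ → (-16,4,18)
river: ρ → (18,32,-2)
river: ρ → (-2,32,18)
ρ-cycle length = 14 (tail of 1 descent step not counted)

14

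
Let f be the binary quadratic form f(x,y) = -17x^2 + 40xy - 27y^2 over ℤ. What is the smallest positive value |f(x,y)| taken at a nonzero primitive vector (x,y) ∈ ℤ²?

translate: b→-6 (≡-40 mod 34), so (17,-40,27)→(17,-6,4)
flip: (17,-6,4)→(4,6,17)
translate: b→-2 (≡6 mod 8), so (4,6,17)→(4,-2,15)
reduced (well bottom): (4,-2,15) with a≤c, −a<b≤a
well minimum |f| = |-4| = 4 (negative-definite)

4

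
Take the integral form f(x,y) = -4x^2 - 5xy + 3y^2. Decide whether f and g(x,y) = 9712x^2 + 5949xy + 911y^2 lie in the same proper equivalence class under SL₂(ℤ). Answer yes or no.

D₁ = 73, D₂ = 73
river cycle of f (length 18): (3, 5, -4), (-4, 3, 4), (4, 5, -3), (-3, 7, 2), (2, 5, -6), (-6, 7, 1), (1, 7, -6), (-6, 5, 2), (2, 7, -3), (-3, 5, 4), … (8 more)
river cycle of g (length 18): (3, 5, -4), (-4, 3, 4), (4, 5, -3), (-3, 7, 2), (2, 5, -6), (-6, 7, 1), (1, 7, -6), (-6, 5, 2), (2, 7, -3), (-3, 5, 4), … (8 more)
cycles coincide ⇒ equivalent

yes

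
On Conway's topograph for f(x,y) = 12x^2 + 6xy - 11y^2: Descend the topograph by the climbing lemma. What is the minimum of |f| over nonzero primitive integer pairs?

river: ρ → (-11,16,7)
river: ρ → (7,12,-15)
river: ρ → (-15,18,4)
river: ρ → (4,22,-5)
river: ρ → (-5,18,12)
river: ρ → (12,6,-11)
closes: descent 0, river 6
min |a| on river = 4

4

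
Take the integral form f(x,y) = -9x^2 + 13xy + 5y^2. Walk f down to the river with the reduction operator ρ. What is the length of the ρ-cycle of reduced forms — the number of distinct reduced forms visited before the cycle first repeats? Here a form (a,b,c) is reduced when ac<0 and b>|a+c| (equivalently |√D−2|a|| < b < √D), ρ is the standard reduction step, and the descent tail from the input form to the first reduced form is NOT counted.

D = 349, ⌊√D⌋ = 18
river: ρ → (5,17,-3)
river: ρ → (-3,13,15)
river: ρ → (15,17,-1)
river: ρ → (-1,17,15)
river: ρ → (15,13,-3)
river: ρ → (-3,17,5)
river: ρ → (5,13,-9)
river: ρ → (-9,5,9)
river: ρ → (9,13,-5)
river: ρ → (-5,17,3)
river: ρ → (3,13,-15)
river: ρ → (-15,17,1)
river: ρ → (1,17,-15)
river: ρ → (-15,13,3)
river: ρ → (3,17,-5)
river: ρ → (-5,13,9)
river: ρ → (9,5,-9)
river: ρ → (-9,13,5)
ρ-cycle length = 18 (tail of 0 descent steps not counted)

18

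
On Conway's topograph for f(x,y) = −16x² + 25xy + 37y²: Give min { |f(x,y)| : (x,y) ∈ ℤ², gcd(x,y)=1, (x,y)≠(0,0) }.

river: ρ → (37,49,-4)
river: ρ → (-4,47,49)
river: ρ → (49,51,-2)
river: ρ → (-2,53,23)
river: ρ → (23,39,-16)
river: ρ → (-16,25,37)
closes: descent 0, river 6
min |a| on river = 2

2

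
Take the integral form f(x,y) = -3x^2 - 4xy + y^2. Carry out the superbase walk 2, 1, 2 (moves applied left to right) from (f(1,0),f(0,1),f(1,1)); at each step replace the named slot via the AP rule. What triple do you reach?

start (-3,1,-6) = (f(1,0),f(0,1),f(1,1))
replace slot 2: 2·((-3)+(-6)) − 1 = -19 → (-3,-19,-6)
replace slot 1: 2·((-19)+(-6)) − (-3) = -47 → (-47,-19,-6)
replace slot 2: 2·((-47)+(-6)) − (-19) = -87 → (-47,-87,-6)

-47,-87,-6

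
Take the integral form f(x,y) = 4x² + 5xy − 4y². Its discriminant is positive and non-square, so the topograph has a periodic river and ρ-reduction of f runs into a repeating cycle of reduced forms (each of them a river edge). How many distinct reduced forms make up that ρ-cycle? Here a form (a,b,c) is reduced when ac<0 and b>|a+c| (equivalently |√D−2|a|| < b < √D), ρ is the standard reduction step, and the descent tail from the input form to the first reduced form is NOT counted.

D = 89, ⌊√D⌋ = 9
river: ρ → (-4,3,5)
river: ρ → (5,7,-2)
river: ρ → (-2,9,1)
river: ρ → (1,9,-2)
river: ρ → (-2,7,5)
river: ρ → (5,3,-4)
river: ρ → (-4,5,4)
river: ρ → (4,3,-5)
river: ρ → (-5,7,2)
river: ρ → (2,9,-1)
river: ρ → (-1,9,2)
river: ρ → (2,7,-5)
river: ρ → (-5,3,4)
river: ρ → (4,5,-4)
ρ-cycle length = 14 (tail of 0 descent steps not counted)

14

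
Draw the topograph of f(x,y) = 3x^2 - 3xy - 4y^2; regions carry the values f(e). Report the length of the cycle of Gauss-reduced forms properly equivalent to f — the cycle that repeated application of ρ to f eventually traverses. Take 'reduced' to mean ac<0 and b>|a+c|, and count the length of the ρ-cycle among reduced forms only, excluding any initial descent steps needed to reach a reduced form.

D = 57, ⌊√D⌋ = 7
descent: ρ → (-4,3,3)  [lands on river]
river: ρ → (3,3,-4)
river: ρ → (-4,5,2)
river: ρ → (2,7,-1)
river: ρ → (-1,7,2)
river: ρ → (2,5,-4)
ρ-cycle length = 6 (tail of 1 descent step not counted)

6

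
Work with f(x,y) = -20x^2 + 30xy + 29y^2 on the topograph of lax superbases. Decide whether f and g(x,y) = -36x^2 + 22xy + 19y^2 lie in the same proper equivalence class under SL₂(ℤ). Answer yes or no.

D₁ = 3220, D₂ = 3220
river cycle of f (length 18): (29, 28, -21), (-21, 56, 1), (1, 56, -21), (-21, 28, 29), (29, 30, -20), (-20, 50, 9), (9, 40, -45), (-45, 50, 4), (4, 54, -19), (-19, 22, 36), … (8 more)
river cycle of g (length 18): (19, 54, -4), (-4, 50, 45), (45, 40, -9), (-9, 50, 20), (20, 30, -29), (-29, 28, 21), (21, 56, -1), (-1, 56, 21), (21, 28, -29), (-29, 30, 20), … (8 more)
cycles differ ⇒ inequivalent

no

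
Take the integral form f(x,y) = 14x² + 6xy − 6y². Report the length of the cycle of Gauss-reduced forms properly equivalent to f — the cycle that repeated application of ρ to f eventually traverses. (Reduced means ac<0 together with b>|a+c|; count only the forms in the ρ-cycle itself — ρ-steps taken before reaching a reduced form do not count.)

D = 372, ⌊√D⌋ = 19
descent: ρ → (-6,18,2)  [lands on river]
river: ρ → (2,18,-6)
ρ-cycle length = 2 (tail of 1 descent step not counted)

2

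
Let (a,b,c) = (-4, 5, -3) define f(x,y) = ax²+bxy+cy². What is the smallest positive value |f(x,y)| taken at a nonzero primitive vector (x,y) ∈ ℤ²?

translate: b→3 (≡-5 mod 8), so (4,-5,3)→(4,3,2)
flip: (4,3,2)→(2,-3,4)
translate: b→1 (≡-3 mod 4), so (2,-3,4)→(2,1,3)
reduced (well bottom): (2,1,3) with a≤c, −a<b≤a
well minimum |f| = |-2| = 2 (negative-definite)

2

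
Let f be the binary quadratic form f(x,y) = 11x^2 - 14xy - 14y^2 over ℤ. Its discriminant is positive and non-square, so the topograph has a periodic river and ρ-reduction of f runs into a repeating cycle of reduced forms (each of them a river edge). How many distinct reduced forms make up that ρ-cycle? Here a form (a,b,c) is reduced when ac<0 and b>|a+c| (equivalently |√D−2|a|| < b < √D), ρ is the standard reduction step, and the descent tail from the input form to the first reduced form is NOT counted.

D = 812, ⌊√D⌋ = 28
descent: ρ → (-14,14,11)  [lands on river]
river: ρ → (11,8,-17)
river: ρ → (-17,26,2)
river: ρ → (2,26,-17)
river: ρ → (-17,8,11)
river: ρ → (11,14,-14)
ρ-cycle length = 6 (tail of 1 descent step not counted)

6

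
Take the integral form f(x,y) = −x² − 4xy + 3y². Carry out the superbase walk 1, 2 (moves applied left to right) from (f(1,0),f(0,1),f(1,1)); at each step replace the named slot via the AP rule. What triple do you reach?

start (-1,3,-2) = (f(1,0),f(0,1),f(1,1))
replace slot 1: 2·(3+(-2)) − (-1) = 3 → (3,3,-2)
replace slot 2: 2·(3+(-2)) − 3 = -1 → (3,-1,-2)

3,-1,-2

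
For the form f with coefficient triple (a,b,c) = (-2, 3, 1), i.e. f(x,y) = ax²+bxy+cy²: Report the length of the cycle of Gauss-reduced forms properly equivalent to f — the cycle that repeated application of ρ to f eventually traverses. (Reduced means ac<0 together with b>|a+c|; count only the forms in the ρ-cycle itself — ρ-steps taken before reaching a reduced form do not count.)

D = 17, ⌊√D⌋ = 4
river: ρ → (1,3,-2)
river: ρ → (-2,1,2)
river: ρ → (2,3,-1)
river: ρ → (-1,3,2)
river: ρ → (2,1,-2)
river: ρ → (-2,3,1)
ρ-cycle length = 6 (tail of 0 descent steps not counted)

6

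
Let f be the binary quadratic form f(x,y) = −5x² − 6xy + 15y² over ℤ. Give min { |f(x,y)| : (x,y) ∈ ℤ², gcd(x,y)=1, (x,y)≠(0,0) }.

descent: ρ → (15,6,-5)
descent: ρ → (-5,14,7)  [lands on river]
river: ρ → (7,14,-5)
river: ρ → (-5,16,4)
river: ρ → (4,16,-5)
closes: descent 2, river 4
min |a| on river = 4

4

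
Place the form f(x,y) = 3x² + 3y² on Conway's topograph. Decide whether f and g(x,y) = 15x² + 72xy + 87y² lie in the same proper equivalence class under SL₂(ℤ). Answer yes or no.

D₁ = -36, D₂ = -36
f: reduced (well bottom): (3,0,3) with a≤c, −a<b≤a
g: translate: b→12 (≡72 mod 30), so (15,72,87)→(15,12,3)
g: flip: (15,12,3)→(3,-12,15)
g: translate: b→0 (≡-12 mod 6), so (3,-12,15)→(3,0,3)
g: reduced (well bottom): (3,0,3) with a≤c, −a<b≤a
reduced forms (3, 0, 3) vs (3, 0, 3) ⇒ equivalent

yes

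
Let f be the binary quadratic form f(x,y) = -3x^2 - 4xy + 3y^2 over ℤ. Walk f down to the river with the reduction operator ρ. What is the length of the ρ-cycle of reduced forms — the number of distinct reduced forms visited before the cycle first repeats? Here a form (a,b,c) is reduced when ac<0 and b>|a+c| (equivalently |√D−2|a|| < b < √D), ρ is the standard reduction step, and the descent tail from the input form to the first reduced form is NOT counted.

D = 52, ⌊√D⌋ = 7
descent: ρ → (3,4,-3)  [lands on river]
river: ρ → (-3,2,4)
river: ρ → (4,6,-1)
river: ρ → (-1,6,4)
river: ρ → (4,2,-3)
river: ρ → (-3,4,3)
river: ρ → (3,2,-4)
river: ρ → (-4,6,1)
river: ρ → (1,6,-4)
river: ρ → (-4,2,3)
ρ-cycle length = 10 (tail of 1 descent step not counted)

10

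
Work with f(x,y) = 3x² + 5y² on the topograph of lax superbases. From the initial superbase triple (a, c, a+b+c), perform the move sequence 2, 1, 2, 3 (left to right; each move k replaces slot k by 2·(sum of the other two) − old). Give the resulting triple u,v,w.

start (3,5,8) = (f(1,0),f(0,1),f(1,1))
replace slot 2: 2·(3+8) − 5 = 17 → (3,17,8)
replace slot 1: 2·(17+8) − 3 = 47 → (47,17,8)
replace slot 2: 2·(47+8) − 17 = 93 → (47,93,8)
replace slot 3: 2·(47+93) − 8 = 272 → (47,93,272)

47,93,272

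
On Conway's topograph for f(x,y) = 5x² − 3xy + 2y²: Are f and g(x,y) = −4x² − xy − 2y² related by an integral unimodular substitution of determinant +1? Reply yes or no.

D₁ = -31, D₂ = -31
f: flip: (5,-3,2)→(2,3,5)
f: translate: b→-1 (≡3 mod 4), so (2,3,5)→(2,-1,4)
f: reduced (well bottom): (2,-1,4) with a≤c, −a<b≤a
g is negative-definite; reduce −g:
−g: flip: (4,1,2)→(2,-1,4)
−g: reduced (well bottom): (2,-1,4) with a≤c, −a<b≤a
flip sign back: reduced form of g is (-2,1,-4)
reduced forms (2, -1, 4) vs (-2, 1, -4) ⇒ inequivalent

no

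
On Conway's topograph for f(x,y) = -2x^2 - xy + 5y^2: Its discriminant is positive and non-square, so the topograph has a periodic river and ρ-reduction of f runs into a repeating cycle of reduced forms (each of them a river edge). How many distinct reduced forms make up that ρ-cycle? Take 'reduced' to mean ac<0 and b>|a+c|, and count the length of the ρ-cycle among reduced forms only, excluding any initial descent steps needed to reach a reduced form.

D = 41, ⌊√D⌋ = 6
descent: ρ → (5,1,-2)
descent: ρ → (-2,3,4)  [lands on river]
river: ρ → (4,5,-1)
river: ρ → (-1,5,4)
river: ρ → (4,3,-2)
river: ρ → (-2,5,2)
river: ρ → (2,3,-4)
river: ρ → (-4,5,1)
river: ρ → (1,5,-4)
river: ρ → (-4,3,2)
river: ρ → (2,5,-2)
ρ-cycle length = 10 (tail of 2 descent steps not counted)

10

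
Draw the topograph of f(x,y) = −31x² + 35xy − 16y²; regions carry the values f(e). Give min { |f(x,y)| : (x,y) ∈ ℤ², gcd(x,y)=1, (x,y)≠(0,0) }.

translate: b→27 (≡-35 mod 62), so (31,-35,16)→(31,27,12)
flip: (31,27,12)→(12,-27,31)
translate: b→-3 (≡-27 mod 24), so (12,-27,31)→(12,-3,16)
reduced (well bottom): (12,-3,16) with a≤c, −a<b≤a
well minimum |f| = |-12| = 12 (negative-definite)

12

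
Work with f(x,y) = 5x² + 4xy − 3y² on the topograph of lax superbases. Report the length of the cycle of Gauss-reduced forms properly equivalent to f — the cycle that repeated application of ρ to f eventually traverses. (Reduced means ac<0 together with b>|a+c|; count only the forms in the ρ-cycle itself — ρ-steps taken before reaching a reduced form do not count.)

D = 76, ⌊√D⌋ = 8
river: ρ → (-3,8,1)
river: ρ → (1,8,-3)
river: ρ → (-3,4,5)
river: ρ → (5,6,-2)
river: ρ → (-2,6,5)
river: ρ → (5,4,-3)
ρ-cycle length = 6 (tail of 0 descent steps not counted)

6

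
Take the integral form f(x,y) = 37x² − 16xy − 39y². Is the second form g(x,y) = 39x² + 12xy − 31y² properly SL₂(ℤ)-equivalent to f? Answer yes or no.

D₁ = 6028, D₂ = 4980
discriminants differ ⇒ not SL₂(ℤ)-equivalent

no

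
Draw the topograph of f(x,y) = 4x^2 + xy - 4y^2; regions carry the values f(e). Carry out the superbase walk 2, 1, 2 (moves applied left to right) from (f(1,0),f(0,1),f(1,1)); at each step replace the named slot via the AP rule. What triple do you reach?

start (4,-4,1) = (f(1,0),f(0,1),f(1,1))
replace slot 2: 2·(4+1) − (-4) = 14 → (4,14,1)
replace slot 1: 2·(14+1) − 4 = 26 → (26,14,1)
replace slot 2: 2·(26+1) − 14 = 40 → (26,40,1)

26,40,1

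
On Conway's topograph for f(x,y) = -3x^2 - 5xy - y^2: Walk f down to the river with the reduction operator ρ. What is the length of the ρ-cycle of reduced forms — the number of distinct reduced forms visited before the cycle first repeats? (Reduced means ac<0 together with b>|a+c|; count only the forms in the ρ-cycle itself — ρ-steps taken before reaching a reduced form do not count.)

D = 13, ⌊√D⌋ = 3
descent: ρ → (-1,3,1)  [lands on river]
river: ρ → (1,3,-1)
ρ-cycle length = 2 (tail of 1 descent step not counted)

2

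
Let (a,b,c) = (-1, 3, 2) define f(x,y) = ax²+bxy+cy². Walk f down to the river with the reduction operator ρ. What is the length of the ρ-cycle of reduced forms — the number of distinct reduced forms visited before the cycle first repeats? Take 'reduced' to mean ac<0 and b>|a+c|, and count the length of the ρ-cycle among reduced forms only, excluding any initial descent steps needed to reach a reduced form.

D = 17, ⌊√D⌋ = 4
river: ρ → (2,1,-2)
river: ρ → (-2,3,1)
river: ρ → (1,3,-2)
river: ρ → (-2,1,2)
river: ρ → (2,3,-1)
river: ρ → (-1,3,2)
ρ-cycle length = 6 (tail of 0 descent steps not counted)

6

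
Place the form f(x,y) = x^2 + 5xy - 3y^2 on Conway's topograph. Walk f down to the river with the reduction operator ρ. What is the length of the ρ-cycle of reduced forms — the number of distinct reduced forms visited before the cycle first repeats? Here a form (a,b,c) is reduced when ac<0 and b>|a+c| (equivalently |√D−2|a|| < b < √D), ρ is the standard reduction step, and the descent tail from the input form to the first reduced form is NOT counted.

D = 37, ⌊√D⌋ = 6
river: ρ → (-3,1,3)
river: ρ → (3,5,-1)
river: ρ → (-1,5,3)
river: ρ → (3,1,-3)
river: ρ → (-3,5,1)
river: ρ → (1,5,-3)
ρ-cycle length = 6 (tail of 0 descent steps not counted)

6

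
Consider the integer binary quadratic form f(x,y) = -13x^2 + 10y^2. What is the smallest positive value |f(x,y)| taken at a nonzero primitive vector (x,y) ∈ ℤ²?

descent: ρ → (10,20,-3)  [lands on river]
river: ρ → (-3,22,3)
river: ρ → (3,20,-10)
river: ρ → (-10,20,3)
river: ρ → (3,22,-3)
river: ρ → (-3,20,10)
closes: descent 1, river 6
min |a| on river = 3

3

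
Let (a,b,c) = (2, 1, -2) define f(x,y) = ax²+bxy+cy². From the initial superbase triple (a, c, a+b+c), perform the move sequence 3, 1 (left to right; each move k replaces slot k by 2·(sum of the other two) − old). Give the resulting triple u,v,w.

start (2,-2,1) = (f(1,0),f(0,1),f(1,1))
replace slot 3: 2·(2+(-2)) − 1 = -1 → (2,-2,-1)
replace slot 1: 2·((-2)+(-1)) − 2 = -8 → (-8,-2,-1)

-8,-2,-1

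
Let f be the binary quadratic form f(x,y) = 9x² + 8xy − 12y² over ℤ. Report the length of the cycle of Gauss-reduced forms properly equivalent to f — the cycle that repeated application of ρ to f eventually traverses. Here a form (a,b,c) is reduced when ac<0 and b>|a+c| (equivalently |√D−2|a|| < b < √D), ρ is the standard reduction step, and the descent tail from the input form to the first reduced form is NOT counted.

D = 496, ⌊√D⌋ = 22
river: ρ → (-12,16,5)
river: ρ → (5,14,-15)
river: ρ → (-15,16,4)
river: ρ → (4,16,-15)
river: ρ → (-15,14,5)
river: ρ → (5,16,-12)
river: ρ → (-12,8,9)
river: ρ → (9,10,-11)
river: ρ → (-11,12,8)
river: ρ → (8,20,-3)
river: ρ → (-3,22,1)
river: ρ → (1,22,-3)
river: ρ → (-3,20,8)
river: ρ → (8,12,-11)
river: ρ → (-11,10,9)
river: ρ → (9,8,-12)
ρ-cycle length = 16 (tail of 0 descent steps not counted)

16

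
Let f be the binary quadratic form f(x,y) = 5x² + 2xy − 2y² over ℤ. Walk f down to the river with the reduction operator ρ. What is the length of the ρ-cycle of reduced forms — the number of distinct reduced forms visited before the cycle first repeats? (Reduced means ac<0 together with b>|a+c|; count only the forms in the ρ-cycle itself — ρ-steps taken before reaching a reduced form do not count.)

D = 44, ⌊√D⌋ = 6
descent: ρ → (-2,6,1)  [lands on river]
river: ρ → (1,6,-2)
ρ-cycle length = 2 (tail of 1 descent step not counted)

2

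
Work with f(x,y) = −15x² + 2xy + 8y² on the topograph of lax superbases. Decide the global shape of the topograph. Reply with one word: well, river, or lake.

D = b²−4ac = 2² − 4·(-15)·8 = 484
D = 22² is a perfect square ⇒ form factors over ℤ ⇒ lakes

lake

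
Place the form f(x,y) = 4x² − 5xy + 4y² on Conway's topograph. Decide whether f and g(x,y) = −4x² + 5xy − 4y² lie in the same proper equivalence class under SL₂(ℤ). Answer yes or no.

D₁ = -39, D₂ = -39
f: translate: b→3 (≡-5 mod 8), so (4,-5,4)→(4,3,3)
f: flip: (4,3,3)→(3,-3,4)
f: translate: b→3 (≡-3 mod 6), so (3,-3,4)→(3,3,4)
f: reduced (well bottom): (3,3,4) with a≤c, −a<b≤a
g is negative-definite; reduce −g:
−g: translate: b→3 (≡-5 mod 8), so (4,-5,4)→(4,3,3)
−g: flip: (4,3,3)→(3,-3,4)
−g: translate: b→3 (≡-3 mod 6), so (3,-3,4)→(3,3,4)
−g: reduced (well bottom): (3,3,4) with a≤c, −a<b≤a
flip sign back: reduced form of g is (-3,-3,-4)
reduced forms (3, 3, 4) vs (-3, -3, -4) ⇒ inequivalent

no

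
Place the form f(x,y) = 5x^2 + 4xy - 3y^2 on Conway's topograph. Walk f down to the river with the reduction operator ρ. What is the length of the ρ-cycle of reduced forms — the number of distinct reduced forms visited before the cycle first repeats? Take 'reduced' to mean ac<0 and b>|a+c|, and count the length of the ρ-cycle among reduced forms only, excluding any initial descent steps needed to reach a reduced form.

D = 76, ⌊√D⌋ = 8
river: ρ → (-3,8,1)
river: ρ → (1,8,-3)
river: ρ → (-3,4,5)
river: ρ → (5,6,-2)
river: ρ → (-2,6,5)
river: ρ → (5,4,-3)
ρ-cycle length = 6 (tail of 0 descent steps not counted)

6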